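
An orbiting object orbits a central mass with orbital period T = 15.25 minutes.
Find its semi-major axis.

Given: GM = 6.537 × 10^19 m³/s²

Convert to SI: T = 15.25 minutes = 915 s.
Invert Kepler's third law: a = (GM · T² / (4π²))^(1/3).
Substituting T = 915 s and GM = 6.537e+19 m³/s²:
a = (6.537e+19 · (915)² / (4π²))^(1/3) m
a ≈ 1.115e+08 m = 1.115 × 10^8 m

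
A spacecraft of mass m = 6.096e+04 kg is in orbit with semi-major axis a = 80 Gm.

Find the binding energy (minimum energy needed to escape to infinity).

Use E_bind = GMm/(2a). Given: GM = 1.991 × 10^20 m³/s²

Convert to SI: a = 80 Gm = 8e+10 m.
Total orbital energy is E = −GMm/(2a); binding energy is E_bind = −E = GMm/(2a).
E_bind = 1.991e+20 · 6.096e+04 / (2 · 8e+10) J ≈ 7.586e+13 J = 75.86 TJ.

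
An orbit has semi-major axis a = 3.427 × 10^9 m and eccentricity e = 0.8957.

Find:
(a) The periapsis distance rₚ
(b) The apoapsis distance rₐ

(a) rₚ = a(1 − e) = 3.427e+09 · (1 − 0.8957) = 3.427e+09 · 0.1043 ≈ 3.574e+08 m = 3.574 × 10^8 m.
(b) rₐ = a(1 + e) = 3.427e+09 · (1 + 0.8957) = 3.427e+09 · 1.8957 ≈ 6.497e+09 m = 6.497 × 10^9 m.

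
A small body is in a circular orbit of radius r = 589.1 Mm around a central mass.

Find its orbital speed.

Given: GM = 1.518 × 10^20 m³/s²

Convert to SI: r = 589.1 Mm = 5.891e+08 m.
For a circular orbit, gravity supplies the centripetal force, so v = √(GM / r).
v = √(1.518e+20 / 5.891e+08) m/s ≈ 5.076e+05 m/s = 507.6 km/s.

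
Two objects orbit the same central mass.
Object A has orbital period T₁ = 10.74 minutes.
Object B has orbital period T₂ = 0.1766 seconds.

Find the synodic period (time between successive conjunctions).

Convert to SI: T₁ = 10.74 minutes = 644.4 s.
T_syn = |T₁ · T₂ / (T₁ − T₂)|.
T_syn = |644.4 · 0.1766 / (644.4 − 0.1766)| s ≈ 0.1766 s = 0.1766 seconds.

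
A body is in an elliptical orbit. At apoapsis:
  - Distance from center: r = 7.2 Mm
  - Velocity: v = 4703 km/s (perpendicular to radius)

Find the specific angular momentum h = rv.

Convert to SI: r = 7.2 Mm = 7.2e+06 m; v = 4703 km/s = 4.703e+06 m/s.
With v perpendicular to r, h = r · v.
h = 7.2e+06 · 4.703e+06 m²/s ≈ 3.386e+13 m²/s.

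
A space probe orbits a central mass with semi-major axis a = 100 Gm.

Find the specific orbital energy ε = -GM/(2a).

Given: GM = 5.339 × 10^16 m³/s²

Convert to SI: a = 100 Gm = 1e+11 m.
ε = −GM / (2a).
ε = −5.339e+16 / (2 · 1e+11) J/kg ≈ -2.67e+05 J/kg = -266.9 kJ/kg.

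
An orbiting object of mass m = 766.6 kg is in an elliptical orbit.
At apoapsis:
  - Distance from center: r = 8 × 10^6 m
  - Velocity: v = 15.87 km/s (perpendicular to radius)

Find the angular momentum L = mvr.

Convert to SI: v = 15.87 km/s = 15870 m/s.
Since v is perpendicular to r, L = m · v · r.
L = 766.6 · 15870 · 8e+06 kg·m²/s ≈ 9.733e+13 kg·m²/s.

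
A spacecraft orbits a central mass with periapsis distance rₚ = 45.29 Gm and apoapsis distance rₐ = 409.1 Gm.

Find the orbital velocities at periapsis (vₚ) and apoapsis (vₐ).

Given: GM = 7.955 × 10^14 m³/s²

Convert to SI: rₚ = 45.29 Gm = 4.529e+10 m; rₐ = 409.1 Gm = 4.091e+11 m.
Use the vis-viva equation v² = GM(2/r − 1/a) with a = (rₚ + rₐ)/2 = (4.529e+10 + 4.091e+11)/2 = 2.27195e+11 m.
vₚ = √(GM · (2/rₚ − 1/a)) = √(7.955e+14 · (2/4.529e+10 − 1/2.27195e+11)) m/s ≈ 177.8 m/s = 177.8 m/s.
vₐ = √(GM · (2/rₐ − 1/a)) = √(7.955e+14 · (2/4.091e+11 − 1/2.27195e+11)) m/s ≈ 19.69 m/s = 19.69 m/s.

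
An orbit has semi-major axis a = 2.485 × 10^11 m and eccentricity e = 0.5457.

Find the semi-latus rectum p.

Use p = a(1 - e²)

p = a (1 − e²).
p = 2.485e+11 · (1 − (0.5457)²) = 2.485e+11 · 0.702212 ≈ 1.745e+11 m = 1.745 × 10^11 m.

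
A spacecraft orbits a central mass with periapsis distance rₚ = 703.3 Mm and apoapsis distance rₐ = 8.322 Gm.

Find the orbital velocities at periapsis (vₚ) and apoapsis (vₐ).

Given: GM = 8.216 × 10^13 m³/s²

Convert to SI: rₚ = 703.3 Mm = 7.033e+08 m; rₐ = 8.322 Gm = 8.322e+09 m.
Use the vis-viva equation v² = GM(2/r − 1/a) with a = (rₚ + rₐ)/2 = (7.033e+08 + 8.322e+09)/2 = 4.51265e+09 m.
vₚ = √(GM · (2/rₚ − 1/a)) = √(8.216e+13 · (2/7.033e+08 − 1/4.51265e+09)) m/s ≈ 464.1 m/s = 464.1 m/s.
vₐ = √(GM · (2/rₐ − 1/a)) = √(8.216e+13 · (2/8.322e+09 − 1/4.51265e+09)) m/s ≈ 39.23 m/s = 39.23 m/s.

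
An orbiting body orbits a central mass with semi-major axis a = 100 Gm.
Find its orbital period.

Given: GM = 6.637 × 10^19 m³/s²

Convert to SI: a = 100 Gm = 1e+11 m.
Kepler's third law: T = 2π √(a³ / GM).
Substituting a = 1e+11 m and GM = 6.637e+19 m³/s²:
T = 2π √((1e+11)³ / 6.637e+19) s
T ≈ 2.439e+07 s = 282.3 days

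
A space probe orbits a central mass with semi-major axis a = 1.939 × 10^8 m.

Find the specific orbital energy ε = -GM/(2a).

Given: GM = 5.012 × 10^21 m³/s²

ε = −GM / (2a).
ε = −5.012e+21 / (2 · 1.939e+08) J/kg ≈ -1.292e+13 J/kg = -1.292e+04 GJ/kg.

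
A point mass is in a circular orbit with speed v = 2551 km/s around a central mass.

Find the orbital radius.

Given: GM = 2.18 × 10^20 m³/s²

Convert to SI: v = 2551 km/s = 2.551e+06 m/s.
For a circular orbit, v² = GM / r, so r = GM / v².
r = 2.18e+20 / (2.551e+06)² m ≈ 3.35e+07 m = 33.5 Mm.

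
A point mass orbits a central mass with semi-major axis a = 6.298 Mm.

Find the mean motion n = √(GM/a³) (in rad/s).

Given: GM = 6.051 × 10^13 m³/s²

Convert to SI: a = 6.298 Mm = 6.298e+06 m.
n = √(GM / a³).
n = √(6.051e+13 / (6.298e+06)³) rad/s ≈ 0.0004922 rad/s.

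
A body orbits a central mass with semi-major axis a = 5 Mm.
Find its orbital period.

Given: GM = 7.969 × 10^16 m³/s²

Convert to SI: a = 5 Mm = 5e+06 m.
Kepler's third law: T = 2π √(a³ / GM).
Substituting a = 5e+06 m and GM = 7.969e+16 m³/s²:
T = 2π √((5e+06)³ / 7.969e+16) s
T ≈ 248.8 s = 4.147 minutes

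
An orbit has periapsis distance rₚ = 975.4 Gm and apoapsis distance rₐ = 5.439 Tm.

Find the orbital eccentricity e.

Convert to SI: rₚ = 975.4 Gm = 9.754e+11 m; rₐ = 5.439 Tm = 5.439e+12 m.
e = (rₐ − rₚ) / (rₐ + rₚ).
e = (5.439e+12 − 9.754e+11) / (5.439e+12 + 9.754e+11) = 4.4636e+12 / 6.4144e+12 ≈ 0.6959.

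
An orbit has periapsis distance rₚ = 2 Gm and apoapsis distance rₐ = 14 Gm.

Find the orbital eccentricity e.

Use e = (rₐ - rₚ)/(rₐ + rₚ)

Convert to SI: rₚ = 2 Gm = 2e+09 m; rₐ = 14 Gm = 1.4e+10 m.
e = (rₐ − rₚ) / (rₐ + rₚ).
e = (1.4e+10 − 2e+09) / (1.4e+10 + 2e+09) = 1.2e+10 / 1.6e+10 ≈ 0.75.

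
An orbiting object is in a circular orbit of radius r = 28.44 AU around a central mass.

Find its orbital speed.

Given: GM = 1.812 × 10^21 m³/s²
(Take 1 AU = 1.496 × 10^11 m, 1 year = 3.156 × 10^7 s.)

Convert to SI: r = 28.44 AU = 4.25462e+12 m.
For a circular orbit, gravity supplies the centripetal force, so v = √(GM / r).
v = √(1.812e+21 / 4.25462e+12) m/s ≈ 2.064e+04 m/s = 4.354 AU/year.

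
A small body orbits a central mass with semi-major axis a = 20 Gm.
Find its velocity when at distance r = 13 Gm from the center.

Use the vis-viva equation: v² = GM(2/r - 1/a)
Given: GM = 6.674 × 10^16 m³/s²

Convert to SI: a = 20 Gm = 2e+10 m; r = 13 Gm = 1.3e+10 m.
Vis-viva: v = √(GM · (2/r − 1/a)).
2/r − 1/a = 2/1.3e+10 − 1/2e+10 = 1.03846e-10 m⁻¹.
v = √(6.674e+16 · 1.03846e-10) m/s ≈ 2633 m/s = 2.633 km/s.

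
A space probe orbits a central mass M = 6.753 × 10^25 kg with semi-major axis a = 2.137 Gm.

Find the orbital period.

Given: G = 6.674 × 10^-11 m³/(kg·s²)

Convert to SI: a = 2.137 Gm = 2.137e+09 m.
GM = G · M = 6.674e-11 · 6.753e+25 = 4.50695e+15 m³/s².
Kepler's third law: T = 2π √(a³ / GM).
Substituting a = 2.137e+09 m and GM = 4.50695e+15 m³/s²:
T = 2π √((2.137e+09)³ / 4.50695e+15) s
T ≈ 9.246e+06 s = 107 days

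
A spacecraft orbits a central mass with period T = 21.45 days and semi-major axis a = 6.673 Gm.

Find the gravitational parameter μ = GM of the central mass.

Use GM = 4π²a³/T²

Convert to SI: T = 21.45 days = 1.85328e+06 s; a = 6.673 Gm = 6.673e+09 m.
GM = 4π² · a³ / T².
GM = 4π² · (6.673e+09)³ / (1.85328e+06)² m³/s² ≈ 3.415e+18 m³/s² = 3.415 × 10^18 m³/s².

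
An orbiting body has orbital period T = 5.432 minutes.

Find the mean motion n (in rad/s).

Convert to SI: T = 5.432 minutes = 325.92 s.
n = 2π / T.
n = 2π / 325.92 s ≈ 0.01928 rad/s.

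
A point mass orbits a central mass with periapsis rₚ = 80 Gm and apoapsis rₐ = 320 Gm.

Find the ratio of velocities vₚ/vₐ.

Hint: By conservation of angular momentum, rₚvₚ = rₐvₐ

Convert to SI: rₚ = 80 Gm = 8e+10 m; rₐ = 320 Gm = 3.2e+11 m.
Conservation of angular momentum gives rₚvₚ = rₐvₐ, so vₚ/vₐ = rₐ/rₚ.
vₚ/vₐ = 3.2e+11 / 8e+10 ≈ 4.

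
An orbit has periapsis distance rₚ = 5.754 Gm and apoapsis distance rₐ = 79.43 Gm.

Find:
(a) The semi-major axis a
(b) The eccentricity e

Convert to SI: rₚ = 5.754 Gm = 5.754e+09 m; rₐ = 79.43 Gm = 7.943e+10 m.
(a) a = (rₚ + rₐ) / 2 = (5.754e+09 + 7.943e+10) / 2 ≈ 4.259e+10 m = 42.59 Gm.
(b) e = (rₐ − rₚ) / (rₐ + rₚ) = (7.943e+10 − 5.754e+09) / (7.943e+10 + 5.754e+09) ≈ 0.8649.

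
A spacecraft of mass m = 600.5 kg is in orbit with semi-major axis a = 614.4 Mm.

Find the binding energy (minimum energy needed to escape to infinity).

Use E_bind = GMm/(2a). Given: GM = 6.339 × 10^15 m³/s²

Convert to SI: a = 614.4 Mm = 6.144e+08 m.
Total orbital energy is E = −GMm/(2a); binding energy is E_bind = −E = GMm/(2a).
E_bind = 6.339e+15 · 600.5 / (2 · 6.144e+08) J ≈ 3.098e+09 J = 3.098 GJ.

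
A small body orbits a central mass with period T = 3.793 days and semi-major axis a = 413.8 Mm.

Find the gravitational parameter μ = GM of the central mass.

Convert to SI: T = 3.793 days = 327715 s; a = 413.8 Mm = 4.138e+08 m.
GM = 4π² · a³ / T².
GM = 4π² · (4.138e+08)³ / (327715)² m³/s² ≈ 2.605e+16 m³/s² = 2.605 × 10^16 m³/s².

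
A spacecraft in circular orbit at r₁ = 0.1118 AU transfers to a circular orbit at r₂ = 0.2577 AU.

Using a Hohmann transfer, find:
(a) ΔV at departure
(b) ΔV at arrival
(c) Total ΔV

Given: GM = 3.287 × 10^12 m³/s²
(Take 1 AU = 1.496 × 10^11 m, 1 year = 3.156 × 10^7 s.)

Convert to SI: r₁ = 0.1118 AU = 1.67253e+10 m; r₂ = 0.2577 AU = 3.85519e+10 m.
Transfer semi-major axis: a_t = (r₁ + r₂)/2 = (1.67253e+10 + 3.85519e+10)/2 = 2.76386e+10 m.
Circular speeds: v₁ = √(GM/r₁) = 14.0189 m/s, v₂ = √(GM/r₂) = 9.23372 m/s.
Transfer speeds (vis-viva v² = GM(2/r − 1/a_t)): v₁ᵗ = 16.5569 m/s, v₂ᵗ = 7.18299 m/s.
(a) ΔV₁ = |v₁ᵗ − v₁| ≈ 2.538 m/s = 0.0005354 AU/year.
(b) ΔV₂ = |v₂ − v₂ᵗ| ≈ 2.051 m/s = 0.0004326 AU/year.
(c) ΔV_total = ΔV₁ + ΔV₂ ≈ 4.589 m/s = 0.000968 AU/year.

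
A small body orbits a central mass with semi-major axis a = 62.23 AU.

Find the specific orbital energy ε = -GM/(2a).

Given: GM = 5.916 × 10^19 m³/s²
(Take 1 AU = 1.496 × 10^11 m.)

Convert to SI: a = 62.23 AU = 9.30961e+12 m.
ε = −GM / (2a).
ε = −5.916e+19 / (2 · 9.30961e+12) J/kg ≈ -3.177e+06 J/kg = -3.177 MJ/kg.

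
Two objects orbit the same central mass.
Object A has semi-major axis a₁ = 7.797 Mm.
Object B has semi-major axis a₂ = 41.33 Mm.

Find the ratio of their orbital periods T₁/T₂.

Convert to SI: a₁ = 7.797 Mm = 7.797e+06 m; a₂ = 41.33 Mm = 4.133e+07 m.
From Kepler's third law, (T₁/T₂)² = (a₁/a₂)³, so T₁/T₂ = (a₁/a₂)^(3/2).
a₁/a₂ = 7.797e+06 / 4.133e+07 = 0.188652.
T₁/T₂ = (0.188652)^(3/2) ≈ 0.08194.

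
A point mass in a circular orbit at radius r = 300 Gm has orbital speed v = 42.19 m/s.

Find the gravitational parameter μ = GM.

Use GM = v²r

Convert to SI: r = 300 Gm = 3e+11 m.
For a circular orbit v² = GM/r, so GM = v² · r.
GM = (42.19)² · 3e+11 m³/s² ≈ 5.34e+14 m³/s² = 5.34 × 10^14 m³/s².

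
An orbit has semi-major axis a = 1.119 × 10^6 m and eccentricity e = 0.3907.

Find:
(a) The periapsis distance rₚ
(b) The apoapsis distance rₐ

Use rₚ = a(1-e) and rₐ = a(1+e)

(a) rₚ = a(1 − e) = 1.119e+06 · (1 − 0.3907) = 1.119e+06 · 0.6093 ≈ 6.818e+05 m = 6.818 × 10^5 m.
(b) rₐ = a(1 + e) = 1.119e+06 · (1 + 0.3907) = 1.119e+06 · 1.3907 ≈ 1.556e+06 m = 1.556 × 10^6 m.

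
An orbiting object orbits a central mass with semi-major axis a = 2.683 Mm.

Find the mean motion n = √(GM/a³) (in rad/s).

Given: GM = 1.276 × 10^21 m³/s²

Convert to SI: a = 2.683 Mm = 2.683e+06 m.
n = √(GM / a³).
n = √(1.276e+21 / (2.683e+06)³) rad/s ≈ 8.128 rad/s.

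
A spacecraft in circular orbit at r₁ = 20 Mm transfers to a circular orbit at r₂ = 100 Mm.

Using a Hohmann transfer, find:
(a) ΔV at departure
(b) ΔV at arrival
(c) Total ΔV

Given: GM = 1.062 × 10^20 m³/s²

Convert to SI: r₁ = 20 Mm = 2e+07 m; r₂ = 100 Mm = 1e+08 m.
Transfer semi-major axis: a_t = (r₁ + r₂)/2 = (2e+07 + 1e+08)/2 = 6e+07 m.
Circular speeds: v₁ = √(GM/r₁) = 2.30434e+06 m/s, v₂ = √(GM/r₂) = 1.03053e+06 m/s.
Transfer speeds (vis-viva v² = GM(2/r − 1/a_t)): v₁ᵗ = 2.97489e+06 m/s, v₂ᵗ = 594979 m/s.
(a) ΔV₁ = |v₁ᵗ − v₁| ≈ 6.706e+05 m/s = 670.6 km/s.
(b) ΔV₂ = |v₂ − v₂ᵗ| ≈ 4.356e+05 m/s = 435.6 km/s.
(c) ΔV_total = ΔV₁ + ΔV₂ ≈ 1.106e+06 m/s = 1106 km/s.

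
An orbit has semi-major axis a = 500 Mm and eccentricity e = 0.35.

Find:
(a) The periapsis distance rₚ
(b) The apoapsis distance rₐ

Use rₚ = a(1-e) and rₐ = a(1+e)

Convert to SI: a = 500 Mm = 5e+08 m.
(a) rₚ = a(1 − e) = 5e+08 · (1 − 0.35) = 5e+08 · 0.65 ≈ 3.25e+08 m = 325 Mm.
(b) rₐ = a(1 + e) = 5e+08 · (1 + 0.35) = 5e+08 · 1.35 ≈ 6.75e+08 m = 675 Mm.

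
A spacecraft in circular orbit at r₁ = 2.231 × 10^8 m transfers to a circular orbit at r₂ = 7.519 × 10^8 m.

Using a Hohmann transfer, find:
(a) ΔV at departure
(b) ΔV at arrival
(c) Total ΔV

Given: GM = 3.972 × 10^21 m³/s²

Transfer semi-major axis: a_t = (r₁ + r₂)/2 = (2.231e+08 + 7.519e+08)/2 = 4.875e+08 m.
Circular speeds: v₁ = √(GM/r₁) = 4.21944e+06 m/s, v₂ = √(GM/r₂) = 2.29839e+06 m/s.
Transfer speeds (vis-viva v² = GM(2/r − 1/a_t)): v₁ᵗ = 5.2402e+06 m/s, v₂ᵗ = 1.55484e+06 m/s.
(a) ΔV₁ = |v₁ᵗ − v₁| ≈ 1.021e+06 m/s = 1021 km/s.
(b) ΔV₂ = |v₂ − v₂ᵗ| ≈ 7.435e+05 m/s = 743.5 km/s.
(c) ΔV_total = ΔV₁ + ΔV₂ ≈ 1.764e+06 m/s = 1764 km/s.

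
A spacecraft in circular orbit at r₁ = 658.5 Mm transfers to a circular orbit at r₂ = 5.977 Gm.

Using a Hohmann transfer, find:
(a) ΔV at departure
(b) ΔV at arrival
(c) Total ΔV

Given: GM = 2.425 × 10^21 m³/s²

Convert to SI: r₁ = 658.5 Mm = 6.585e+08 m; r₂ = 5.977 Gm = 5.977e+09 m.
Transfer semi-major axis: a_t = (r₁ + r₂)/2 = (6.585e+08 + 5.977e+09)/2 = 3.31775e+09 m.
Circular speeds: v₁ = √(GM/r₁) = 1.91901e+06 m/s, v₂ = √(GM/r₂) = 636963 m/s.
Transfer speeds (vis-viva v² = GM(2/r − 1/a_t)): v₁ᵗ = 2.57571e+06 m/s, v₂ᵗ = 283772 m/s.
(a) ΔV₁ = |v₁ᵗ − v₁| ≈ 6.567e+05 m/s = 656.7 km/s.
(b) ΔV₂ = |v₂ − v₂ᵗ| ≈ 3.532e+05 m/s = 353.2 km/s.
(c) ΔV_total = ΔV₁ + ΔV₂ ≈ 1.01e+06 m/s = 1010 km/s.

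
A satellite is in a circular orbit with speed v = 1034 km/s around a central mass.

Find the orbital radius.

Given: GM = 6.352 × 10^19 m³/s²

Convert to SI: v = 1034 km/s = 1.034e+06 m/s.
For a circular orbit, v² = GM / r, so r = GM / v².
r = 6.352e+19 / (1.034e+06)² m ≈ 5.941e+07 m = 59.41 Mm.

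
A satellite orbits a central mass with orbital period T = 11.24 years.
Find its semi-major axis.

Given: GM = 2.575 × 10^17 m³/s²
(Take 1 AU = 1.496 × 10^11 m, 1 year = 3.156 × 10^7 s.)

Convert to SI: T = 11.24 years = 3.54734e+08 s.
Invert Kepler's third law: a = (GM · T² / (4π²))^(1/3).
Substituting T = 3.54734e+08 s and GM = 2.575e+17 m³/s²:
a = (2.575e+17 · (3.54734e+08)² / (4π²))^(1/3) m
a ≈ 9.363e+10 m = 0.6259 AU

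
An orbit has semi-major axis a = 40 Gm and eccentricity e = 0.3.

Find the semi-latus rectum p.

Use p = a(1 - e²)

Convert to SI: a = 40 Gm = 4e+10 m.
p = a (1 − e²).
p = 4e+10 · (1 − (0.3)²) = 4e+10 · 0.91 ≈ 3.64e+10 m = 36.4 Gm.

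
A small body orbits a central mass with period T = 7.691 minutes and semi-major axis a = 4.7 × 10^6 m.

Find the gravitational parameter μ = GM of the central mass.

Convert to SI: T = 7.691 minutes = 461.46 s.
GM = 4π² · a³ / T².
GM = 4π² · (4.7e+06)³ / (461.46)² m³/s² ≈ 1.925e+16 m³/s² = 1.925 × 10^16 m³/s².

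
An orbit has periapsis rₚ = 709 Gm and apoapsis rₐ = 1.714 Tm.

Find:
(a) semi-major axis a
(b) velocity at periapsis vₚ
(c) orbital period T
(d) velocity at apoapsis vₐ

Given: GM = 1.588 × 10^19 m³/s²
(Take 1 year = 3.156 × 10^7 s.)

Convert to SI: rₚ = 709 Gm = 7.09e+11 m; rₐ = 1.714 Tm = 1.714e+12 m.
(a) a = (rₚ + rₐ)/2 = (7.09e+11 + 1.714e+12)/2 ≈ 1.212e+12 m
(b) With a = (rₚ + rₐ)/2 = 1.2115e+12 m, vₚ = √(GM (2/rₚ − 1/a)) = √(1.588e+19 · (2/7.09e+11 − 1/1.2115e+12)) m/s ≈ 5629 m/s
(c) With a = (rₚ + rₐ)/2 = 1.2115e+12 m, T = 2π √(a³/GM) = 2π √((1.2115e+12)³/1.588e+19) s ≈ 2.103e+09 s
(d) With a = (rₚ + rₐ)/2 = 1.2115e+12 m, vₐ = √(GM (2/rₐ − 1/a)) = √(1.588e+19 · (2/1.714e+12 − 1/1.2115e+12)) m/s ≈ 2329 m/s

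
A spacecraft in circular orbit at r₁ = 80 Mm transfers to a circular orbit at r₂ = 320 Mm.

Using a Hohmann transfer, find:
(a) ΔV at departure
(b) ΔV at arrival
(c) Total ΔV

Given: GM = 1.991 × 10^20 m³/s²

Convert to SI: r₁ = 80 Mm = 8e+07 m; r₂ = 320 Mm = 3.2e+08 m.
Transfer semi-major axis: a_t = (r₁ + r₂)/2 = (8e+07 + 3.2e+08)/2 = 2e+08 m.
Circular speeds: v₁ = √(GM/r₁) = 1.57758e+06 m/s, v₂ = √(GM/r₂) = 788789 m/s.
Transfer speeds (vis-viva v² = GM(2/r − 1/a_t)): v₁ᵗ = 1.99549e+06 m/s, v₂ᵗ = 498874 m/s.
(a) ΔV₁ = |v₁ᵗ − v₁| ≈ 4.179e+05 m/s = 417.9 km/s.
(b) ΔV₂ = |v₂ − v₂ᵗ| ≈ 2.899e+05 m/s = 289.9 km/s.
(c) ΔV_total = ΔV₁ + ΔV₂ ≈ 7.078e+05 m/s = 707.8 km/s.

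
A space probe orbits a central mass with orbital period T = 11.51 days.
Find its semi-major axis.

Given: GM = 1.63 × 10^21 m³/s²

Convert to SI: T = 11.51 days = 994464 s.
Invert Kepler's third law: a = (GM · T² / (4π²))^(1/3).
Substituting T = 994464 s and GM = 1.63e+21 m³/s²:
a = (1.63e+21 · (994464)² / (4π²))^(1/3) m
a ≈ 3.444e+10 m = 34.44 Gm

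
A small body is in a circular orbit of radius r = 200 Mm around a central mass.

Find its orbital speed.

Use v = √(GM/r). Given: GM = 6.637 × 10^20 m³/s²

Convert to SI: r = 200 Mm = 2e+08 m.
For a circular orbit, gravity supplies the centripetal force, so v = √(GM / r).
v = √(6.637e+20 / 2e+08) m/s ≈ 1.822e+06 m/s = 1822 km/s.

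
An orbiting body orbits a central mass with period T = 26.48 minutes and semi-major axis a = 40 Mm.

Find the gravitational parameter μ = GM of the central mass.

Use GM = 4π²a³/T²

Convert to SI: T = 26.48 minutes = 1588.8 s; a = 40 Mm = 4e+07 m.
GM = 4π² · a³ / T².
GM = 4π² · (4e+07)³ / (1588.8)² m³/s² ≈ 1.001e+18 m³/s² = 1.001 × 10^18 m³/s².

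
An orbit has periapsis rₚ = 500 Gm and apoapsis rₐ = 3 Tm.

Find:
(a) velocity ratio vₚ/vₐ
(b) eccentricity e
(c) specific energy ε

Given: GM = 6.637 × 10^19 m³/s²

Convert to SI: rₚ = 500 Gm = 5e+11 m; rₐ = 3 Tm = 3e+12 m.
(a) Conservation of angular momentum (rₚvₚ = rₐvₐ) gives vₚ/vₐ = rₐ/rₚ = 3e+12/5e+11 ≈ 6
(b) e = (rₐ − rₚ)/(rₐ + rₚ) = (3e+12 − 5e+11)/(3e+12 + 5e+11) ≈ 0.7143
(c) With a = (rₚ + rₐ)/2 = 1.75e+12 m, ε = −GM/(2a) = −6.637e+19/(2 · 1.75e+12) J/kg ≈ -1.896e+07 J/kg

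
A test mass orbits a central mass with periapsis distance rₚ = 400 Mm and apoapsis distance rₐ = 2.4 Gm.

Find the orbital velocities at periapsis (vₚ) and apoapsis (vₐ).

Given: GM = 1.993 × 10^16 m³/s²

Convert to SI: rₚ = 400 Mm = 4e+08 m; rₐ = 2.4 Gm = 2.4e+09 m.
Use the vis-viva equation v² = GM(2/r − 1/a) with a = (rₚ + rₐ)/2 = (4e+08 + 2.4e+09)/2 = 1.4e+09 m.
vₚ = √(GM · (2/rₚ − 1/a)) = √(1.993e+16 · (2/4e+08 − 1/1.4e+09)) m/s ≈ 9242 m/s = 9.242 km/s.
vₐ = √(GM · (2/rₐ − 1/a)) = √(1.993e+16 · (2/2.4e+09 − 1/1.4e+09)) m/s ≈ 1540 m/s = 1.54 km/s.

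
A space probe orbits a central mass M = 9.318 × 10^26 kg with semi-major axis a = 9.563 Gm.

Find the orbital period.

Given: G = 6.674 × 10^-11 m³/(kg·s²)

Convert to SI: a = 9.563 Gm = 9.563e+09 m.
GM = G · M = 6.674e-11 · 9.318e+26 = 6.21883e+16 m³/s².
Kepler's third law: T = 2π √(a³ / GM).
Substituting a = 9.563e+09 m and GM = 6.21883e+16 m³/s²:
T = 2π √((9.563e+09)³ / 6.21883e+16) s
T ≈ 2.356e+07 s = 272.7 days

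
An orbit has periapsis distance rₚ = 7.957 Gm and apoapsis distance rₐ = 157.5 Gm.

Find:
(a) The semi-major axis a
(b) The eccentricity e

Convert to SI: rₚ = 7.957 Gm = 7.957e+09 m; rₐ = 157.5 Gm = 1.575e+11 m.
(a) a = (rₚ + rₐ) / 2 = (7.957e+09 + 1.575e+11) / 2 ≈ 8.273e+10 m = 82.73 Gm.
(b) e = (rₐ − rₚ) / (rₐ + rₚ) = (1.575e+11 − 7.957e+09) / (1.575e+11 + 7.957e+09) ≈ 0.9038.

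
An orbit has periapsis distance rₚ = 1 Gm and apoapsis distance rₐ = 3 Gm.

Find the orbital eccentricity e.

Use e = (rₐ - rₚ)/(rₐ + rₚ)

Convert to SI: rₚ = 1 Gm = 1e+09 m; rₐ = 3 Gm = 3e+09 m.
e = (rₐ − rₚ) / (rₐ + rₚ).
e = (3e+09 − 1e+09) / (3e+09 + 1e+09) = 2e+09 / 4e+09 ≈ 0.5.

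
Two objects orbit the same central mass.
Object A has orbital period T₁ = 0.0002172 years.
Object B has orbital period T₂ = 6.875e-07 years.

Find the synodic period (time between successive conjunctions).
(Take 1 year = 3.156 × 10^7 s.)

Convert to SI: T₁ = 0.0002172 years = 6854.83 s; T₂ = 6.875e-07 years = 21.6975 s.
T_syn = |T₁ · T₂ / (T₁ − T₂)|.
T_syn = |6854.83 · 21.6975 / (6854.83 − 21.6975)| s ≈ 21.77 s = 6.897e-07 years.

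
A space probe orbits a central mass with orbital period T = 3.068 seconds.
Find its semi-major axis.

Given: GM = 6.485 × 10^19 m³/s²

Invert Kepler's third law: a = (GM · T² / (4π²))^(1/3).
Substituting T = 3.068 s and GM = 6.485e+19 m³/s²:
a = (6.485e+19 · (3.068)² / (4π²))^(1/3) m
a ≈ 2.491e+06 m = 2.491 Mm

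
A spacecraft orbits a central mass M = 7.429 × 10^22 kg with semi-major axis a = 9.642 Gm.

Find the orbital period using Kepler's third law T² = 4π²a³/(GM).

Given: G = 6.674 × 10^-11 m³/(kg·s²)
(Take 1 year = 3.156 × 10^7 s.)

Convert to SI: a = 9.642 Gm = 9.642e+09 m.
GM = G · M = 6.674e-11 · 7.429e+22 = 4.95811e+12 m³/s².
Kepler's third law: T = 2π √(a³ / GM).
Substituting a = 9.642e+09 m and GM = 4.95811e+12 m³/s²:
T = 2π √((9.642e+09)³ / 4.95811e+12) s
T ≈ 2.672e+09 s = 84.65 years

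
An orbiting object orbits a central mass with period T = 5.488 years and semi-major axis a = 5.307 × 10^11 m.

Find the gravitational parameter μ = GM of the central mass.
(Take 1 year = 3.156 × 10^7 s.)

Convert to SI: T = 5.488 years = 1.73201e+08 s.
GM = 4π² · a³ / T².
GM = 4π² · (5.307e+11)³ / (1.73201e+08)² m³/s² ≈ 1.967e+20 m³/s² = 1.967 × 10^20 m³/s².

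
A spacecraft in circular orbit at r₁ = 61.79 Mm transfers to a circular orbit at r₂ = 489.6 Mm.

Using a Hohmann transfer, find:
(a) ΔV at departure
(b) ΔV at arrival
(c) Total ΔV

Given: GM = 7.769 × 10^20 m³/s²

Convert to SI: r₁ = 61.79 Mm = 6.179e+07 m; r₂ = 489.6 Mm = 4.896e+08 m.
Transfer semi-major axis: a_t = (r₁ + r₂)/2 = (6.179e+07 + 4.896e+08)/2 = 2.75695e+08 m.
Circular speeds: v₁ = √(GM/r₁) = 3.54588e+06 m/s, v₂ = √(GM/r₂) = 1.25968e+06 m/s.
Transfer speeds (vis-viva v² = GM(2/r − 1/a_t)): v₁ᵗ = 4.7253e+06 m/s, v₂ᵗ = 596357 m/s.
(a) ΔV₁ = |v₁ᵗ − v₁| ≈ 1.179e+06 m/s = 1179 km/s.
(b) ΔV₂ = |v₂ − v₂ᵗ| ≈ 6.633e+05 m/s = 663.3 km/s.
(c) ΔV_total = ΔV₁ + ΔV₂ ≈ 1.843e+06 m/s = 1843 km/s.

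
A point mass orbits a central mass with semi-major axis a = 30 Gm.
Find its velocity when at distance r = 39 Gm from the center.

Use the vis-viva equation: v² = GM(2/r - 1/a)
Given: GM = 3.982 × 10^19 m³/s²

Convert to SI: a = 30 Gm = 3e+10 m; r = 39 Gm = 3.9e+10 m.
Vis-viva: v = √(GM · (2/r − 1/a)).
2/r − 1/a = 2/3.9e+10 − 1/3e+10 = 1.79487e-11 m⁻¹.
v = √(3.982e+19 · 1.79487e-11) m/s ≈ 2.673e+04 m/s = 26.73 km/s.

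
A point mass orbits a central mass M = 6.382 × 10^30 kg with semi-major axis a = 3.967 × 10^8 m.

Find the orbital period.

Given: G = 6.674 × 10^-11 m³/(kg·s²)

GM = G · M = 6.674e-11 · 6.382e+30 = 4.25935e+20 m³/s².
Kepler's third law: T = 2π √(a³ / GM).
Substituting a = 3.967e+08 m and GM = 4.25935e+20 m³/s²:
T = 2π √((3.967e+08)³ / 4.25935e+20) s
T ≈ 2405 s = 40.09 minutes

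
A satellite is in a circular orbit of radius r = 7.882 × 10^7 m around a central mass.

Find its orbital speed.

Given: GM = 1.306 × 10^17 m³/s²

For a circular orbit, gravity supplies the centripetal force, so v = √(GM / r).
v = √(1.306e+17 / 7.882e+07) m/s ≈ 4.071e+04 m/s = 40.71 km/s.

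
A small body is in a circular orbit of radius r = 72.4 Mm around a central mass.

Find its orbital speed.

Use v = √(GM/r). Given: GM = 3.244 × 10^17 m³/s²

Convert to SI: r = 72.4 Mm = 7.24e+07 m.
For a circular orbit, gravity supplies the centripetal force, so v = √(GM / r).
v = √(3.244e+17 / 7.24e+07) m/s ≈ 6.694e+04 m/s = 66.94 km/s.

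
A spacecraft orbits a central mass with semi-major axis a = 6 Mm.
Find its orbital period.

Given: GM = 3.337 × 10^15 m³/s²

Convert to SI: a = 6 Mm = 6e+06 m.
Kepler's third law: T = 2π √(a³ / GM).
Substituting a = 6e+06 m and GM = 3.337e+15 m³/s²:
T = 2π √((6e+06)³ / 3.337e+15) s
T ≈ 1599 s = 26.64 minutes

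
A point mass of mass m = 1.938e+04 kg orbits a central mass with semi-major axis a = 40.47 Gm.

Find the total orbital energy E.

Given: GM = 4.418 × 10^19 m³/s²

Convert to SI: a = 40.47 Gm = 4.047e+10 m.
E = −GMm / (2a).
E = −4.418e+19 · 1.938e+04 / (2 · 4.047e+10) J ≈ -1.058e+13 J = -10.58 TJ.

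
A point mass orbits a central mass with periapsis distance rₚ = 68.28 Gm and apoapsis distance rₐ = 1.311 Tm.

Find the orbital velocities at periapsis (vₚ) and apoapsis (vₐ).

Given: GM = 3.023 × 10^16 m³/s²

Convert to SI: rₚ = 68.28 Gm = 6.828e+10 m; rₐ = 1.311 Tm = 1.311e+12 m.
Use the vis-viva equation v² = GM(2/r − 1/a) with a = (rₚ + rₐ)/2 = (6.828e+10 + 1.311e+12)/2 = 6.8964e+11 m.
vₚ = √(GM · (2/rₚ − 1/a)) = √(3.023e+16 · (2/6.828e+10 − 1/6.8964e+11)) m/s ≈ 917.4 m/s = 917.4 m/s.
vₐ = √(GM · (2/rₐ − 1/a)) = √(3.023e+16 · (2/1.311e+12 − 1/6.8964e+11)) m/s ≈ 47.78 m/s = 47.78 m/s.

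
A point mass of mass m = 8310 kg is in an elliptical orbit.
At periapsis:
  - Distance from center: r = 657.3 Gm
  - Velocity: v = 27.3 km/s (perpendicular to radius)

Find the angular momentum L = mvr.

Convert to SI: r = 657.3 Gm = 6.573e+11 m; v = 27.3 km/s = 27300 m/s.
Since v is perpendicular to r, L = m · v · r.
L = 8310 · 27300 · 6.573e+11 kg·m²/s ≈ 1.491e+20 kg·m²/s.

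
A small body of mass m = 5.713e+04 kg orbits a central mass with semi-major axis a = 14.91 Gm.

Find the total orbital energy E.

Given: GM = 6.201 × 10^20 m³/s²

Convert to SI: a = 14.91 Gm = 1.491e+10 m.
E = −GMm / (2a).
E = −6.201e+20 · 5.713e+04 / (2 · 1.491e+10) J ≈ -1.188e+15 J = -1.188 PJ.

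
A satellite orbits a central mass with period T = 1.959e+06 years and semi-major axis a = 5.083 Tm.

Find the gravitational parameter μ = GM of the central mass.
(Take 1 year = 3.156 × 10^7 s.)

Convert to SI: T = 1.959e+06 years = 6.1826e+13 s; a = 5.083 Tm = 5.083e+12 m.
GM = 4π² · a³ / T².
GM = 4π² · (5.083e+12)³ / (6.1826e+13)² m³/s² ≈ 1.356e+12 m³/s² = 1.356 × 10^12 m³/s².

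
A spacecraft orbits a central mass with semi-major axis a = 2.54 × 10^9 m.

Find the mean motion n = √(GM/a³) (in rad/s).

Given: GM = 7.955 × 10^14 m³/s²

n = √(GM / a³).
n = √(7.955e+14 / (2.54e+09)³) rad/s ≈ 2.203e-07 rad/s.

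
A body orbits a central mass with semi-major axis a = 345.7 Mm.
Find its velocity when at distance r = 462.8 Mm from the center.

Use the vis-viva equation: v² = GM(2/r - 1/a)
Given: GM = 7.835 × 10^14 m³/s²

Convert to SI: a = 345.7 Mm = 3.457e+08 m; r = 462.8 Mm = 4.628e+08 m.
Vis-viva: v = √(GM · (2/r − 1/a)).
2/r − 1/a = 2/4.628e+08 − 1/3.457e+08 = 1.42884e-09 m⁻¹.
v = √(7.835e+14 · 1.42884e-09) m/s ≈ 1058 m/s = 1.058 km/s.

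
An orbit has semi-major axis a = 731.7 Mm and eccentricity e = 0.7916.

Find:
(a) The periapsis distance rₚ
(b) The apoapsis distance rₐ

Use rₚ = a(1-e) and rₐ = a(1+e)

Convert to SI: a = 731.7 Mm = 7.317e+08 m.
(a) rₚ = a(1 − e) = 7.317e+08 · (1 − 0.7916) = 7.317e+08 · 0.2084 ≈ 1.525e+08 m = 152.5 Mm.
(b) rₐ = a(1 + e) = 7.317e+08 · (1 + 0.7916) = 7.317e+08 · 1.7916 ≈ 1.311e+09 m = 1.311 Gm.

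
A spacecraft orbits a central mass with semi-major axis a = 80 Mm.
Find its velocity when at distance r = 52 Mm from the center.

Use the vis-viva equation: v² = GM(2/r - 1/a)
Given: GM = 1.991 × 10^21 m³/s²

Convert to SI: a = 80 Mm = 8e+07 m; r = 52 Mm = 5.2e+07 m.
Vis-viva: v = √(GM · (2/r − 1/a)).
2/r − 1/a = 2/5.2e+07 − 1/8e+07 = 2.59615e-08 m⁻¹.
v = √(1.991e+21 · 2.59615e-08) m/s ≈ 7.19e+06 m/s = 7190 km/s.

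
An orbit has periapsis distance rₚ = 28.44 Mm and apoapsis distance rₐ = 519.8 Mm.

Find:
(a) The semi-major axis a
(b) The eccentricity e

Convert to SI: rₚ = 28.44 Mm = 2.844e+07 m; rₐ = 519.8 Mm = 5.198e+08 m.
(a) a = (rₚ + rₐ) / 2 = (2.844e+07 + 5.198e+08) / 2 ≈ 2.741e+08 m = 274.1 Mm.
(b) e = (rₐ − rₚ) / (rₐ + rₚ) = (5.198e+08 − 2.844e+07) / (5.198e+08 + 2.844e+07) ≈ 0.8962.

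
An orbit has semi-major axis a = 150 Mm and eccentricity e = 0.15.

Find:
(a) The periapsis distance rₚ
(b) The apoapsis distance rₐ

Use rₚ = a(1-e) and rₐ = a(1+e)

Convert to SI: a = 150 Mm = 1.5e+08 m.
(a) rₚ = a(1 − e) = 1.5e+08 · (1 − 0.15) = 1.5e+08 · 0.85 ≈ 1.275e+08 m = 127.5 Mm.
(b) rₐ = a(1 + e) = 1.5e+08 · (1 + 0.15) = 1.5e+08 · 1.15 ≈ 1.725e+08 m = 172.5 Mm.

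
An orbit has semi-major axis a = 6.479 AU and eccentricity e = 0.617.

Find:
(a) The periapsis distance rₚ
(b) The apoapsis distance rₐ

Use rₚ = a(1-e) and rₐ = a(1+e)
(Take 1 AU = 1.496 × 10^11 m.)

Convert to SI: a = 6.479 AU = 9.69258e+11 m.
(a) rₚ = a(1 − e) = 9.69258e+11 · (1 − 0.617) = 9.69258e+11 · 0.383 ≈ 3.712e+11 m = 2.481 AU.
(b) rₐ = a(1 + e) = 9.69258e+11 · (1 + 0.617) = 9.69258e+11 · 1.617 ≈ 1.567e+12 m = 10.48 AU.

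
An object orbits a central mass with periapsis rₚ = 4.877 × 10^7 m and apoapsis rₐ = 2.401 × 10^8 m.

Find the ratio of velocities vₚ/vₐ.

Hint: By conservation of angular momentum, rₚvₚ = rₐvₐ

Conservation of angular momentum gives rₚvₚ = rₐvₐ, so vₚ/vₐ = rₐ/rₚ.
vₚ/vₐ = 2.401e+08 / 4.877e+07 ≈ 4.923.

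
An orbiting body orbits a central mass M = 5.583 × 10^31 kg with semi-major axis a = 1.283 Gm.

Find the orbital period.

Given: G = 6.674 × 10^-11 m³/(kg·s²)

Convert to SI: a = 1.283 Gm = 1.283e+09 m.
GM = G · M = 6.674e-11 · 5.583e+31 = 3.72609e+21 m³/s².
Kepler's third law: T = 2π √(a³ / GM).
Substituting a = 1.283e+09 m and GM = 3.72609e+21 m³/s²:
T = 2π √((1.283e+09)³ / 3.72609e+21) s
T ≈ 4730 s = 1.314 hours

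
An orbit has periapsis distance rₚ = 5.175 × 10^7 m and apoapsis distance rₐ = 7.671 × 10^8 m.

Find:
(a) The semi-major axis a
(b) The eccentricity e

(a) a = (rₚ + rₐ) / 2 = (5.175e+07 + 7.671e+08) / 2 ≈ 4.094e+08 m = 4.094 × 10^8 m.
(b) e = (rₐ − rₚ) / (rₐ + rₚ) = (7.671e+08 − 5.175e+07) / (7.671e+08 + 5.175e+07) ≈ 0.8736.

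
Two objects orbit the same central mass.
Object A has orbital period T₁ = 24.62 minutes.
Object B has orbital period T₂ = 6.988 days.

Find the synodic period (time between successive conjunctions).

Convert to SI: T₁ = 24.62 minutes = 1477.2 s; T₂ = 6.988 days = 603763 s.
T_syn = |T₁ · T₂ / (T₁ − T₂)|.
T_syn = |1477.2 · 603763 / (1477.2 − 603763)| s ≈ 1481 s = 24.68 minutes.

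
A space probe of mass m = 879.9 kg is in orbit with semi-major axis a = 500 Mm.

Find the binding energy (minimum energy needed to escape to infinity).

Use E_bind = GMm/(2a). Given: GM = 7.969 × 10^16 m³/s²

Convert to SI: a = 500 Mm = 5e+08 m.
Total orbital energy is E = −GMm/(2a); binding energy is E_bind = −E = GMm/(2a).
E_bind = 7.969e+16 · 879.9 / (2 · 5e+08) J ≈ 7.012e+10 J = 70.12 GJ.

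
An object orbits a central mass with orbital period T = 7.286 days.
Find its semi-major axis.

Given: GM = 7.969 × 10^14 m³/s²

Convert to SI: T = 7.286 days = 629510 s.
Invert Kepler's third law: a = (GM · T² / (4π²))^(1/3).
Substituting T = 629510 s and GM = 7.969e+14 m³/s²:
a = (7.969e+14 · (629510)² / (4π²))^(1/3) m
a ≈ 2e+08 m = 200 Mm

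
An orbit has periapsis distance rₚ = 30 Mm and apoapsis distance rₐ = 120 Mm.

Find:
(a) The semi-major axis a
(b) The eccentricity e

Convert to SI: rₚ = 30 Mm = 3e+07 m; rₐ = 120 Mm = 1.2e+08 m.
(a) a = (rₚ + rₐ) / 2 = (3e+07 + 1.2e+08) / 2 ≈ 7.5e+07 m = 75 Mm.
(b) e = (rₐ − rₚ) / (rₐ + rₚ) = (1.2e+08 − 3e+07) / (1.2e+08 + 3e+07) ≈ 0.6.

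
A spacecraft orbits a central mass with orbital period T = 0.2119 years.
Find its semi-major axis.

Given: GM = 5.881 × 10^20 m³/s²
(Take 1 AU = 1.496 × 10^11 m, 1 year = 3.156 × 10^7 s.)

Convert to SI: T = 0.2119 years = 6.68756e+06 s.
Invert Kepler's third law: a = (GM · T² / (4π²))^(1/3).
Substituting T = 6.68756e+06 s and GM = 5.881e+20 m³/s²:
a = (5.881e+20 · (6.68756e+06)² / (4π²))^(1/3) m
a ≈ 8.734e+10 m = 0.5838 AU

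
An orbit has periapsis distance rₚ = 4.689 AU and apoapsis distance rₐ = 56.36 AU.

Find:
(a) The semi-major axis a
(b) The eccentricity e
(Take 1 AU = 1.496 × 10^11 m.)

Convert to SI: rₚ = 4.689 AU = 7.01474e+11 m; rₐ = 56.36 AU = 8.43146e+12 m.
(a) a = (rₚ + rₐ) / 2 = (7.01474e+11 + 8.43146e+12) / 2 ≈ 4.566e+12 m = 30.52 AU.
(b) e = (rₐ − rₚ) / (rₐ + rₚ) = (8.43146e+12 − 7.01474e+11) / (8.43146e+12 + 7.01474e+11) ≈ 0.8464.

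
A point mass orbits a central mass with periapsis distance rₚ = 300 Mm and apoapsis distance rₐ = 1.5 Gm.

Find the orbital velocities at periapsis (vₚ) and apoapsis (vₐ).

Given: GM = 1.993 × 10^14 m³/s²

Convert to SI: rₚ = 300 Mm = 3e+08 m; rₐ = 1.5 Gm = 1.5e+09 m.
Use the vis-viva equation v² = GM(2/r − 1/a) with a = (rₚ + rₐ)/2 = (3e+08 + 1.5e+09)/2 = 9e+08 m.
vₚ = √(GM · (2/rₚ − 1/a)) = √(1.993e+14 · (2/3e+08 − 1/9e+08)) m/s ≈ 1052 m/s = 1.052 km/s.
vₐ = √(GM · (2/rₐ − 1/a)) = √(1.993e+14 · (2/1.5e+09 − 1/9e+08)) m/s ≈ 210.4 m/s = 210.4 m/s.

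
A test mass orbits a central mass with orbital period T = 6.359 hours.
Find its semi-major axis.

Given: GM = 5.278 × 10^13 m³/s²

Convert to SI: T = 6.359 hours = 22892.4 s.
Invert Kepler's third law: a = (GM · T² / (4π²))^(1/3).
Substituting T = 22892.4 s and GM = 5.278e+13 m³/s²:
a = (5.278e+13 · (22892.4)² / (4π²))^(1/3) m
a ≈ 8.882e+06 m = 8.882 Mm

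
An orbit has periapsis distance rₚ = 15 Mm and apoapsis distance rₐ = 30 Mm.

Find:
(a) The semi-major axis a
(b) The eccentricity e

Convert to SI: rₚ = 15 Mm = 1.5e+07 m; rₐ = 30 Mm = 3e+07 m.
(a) a = (rₚ + rₐ) / 2 = (1.5e+07 + 3e+07) / 2 ≈ 2.25e+07 m = 22.5 Mm.
(b) e = (rₐ − rₚ) / (rₐ + rₚ) = (3e+07 − 1.5e+07) / (3e+07 + 1.5e+07) ≈ 0.3333.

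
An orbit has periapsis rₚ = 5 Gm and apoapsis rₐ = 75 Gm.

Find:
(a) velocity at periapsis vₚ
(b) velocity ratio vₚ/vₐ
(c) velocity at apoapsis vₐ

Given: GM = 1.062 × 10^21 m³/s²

Convert to SI: rₚ = 5 Gm = 5e+09 m; rₐ = 75 Gm = 7.5e+10 m.
(a) With a = (rₚ + rₐ)/2 = 4e+10 m, vₚ = √(GM (2/rₚ − 1/a)) = √(1.062e+21 · (2/5e+09 − 1/4e+10)) m/s ≈ 6.311e+05 m/s
(b) Conservation of angular momentum (rₚvₚ = rₐvₐ) gives vₚ/vₐ = rₐ/rₚ = 7.5e+10/5e+09 ≈ 15
(c) With a = (rₚ + rₐ)/2 = 4e+10 m, vₐ = √(GM (2/rₐ − 1/a)) = √(1.062e+21 · (2/7.5e+10 − 1/4e+10)) m/s ≈ 4.207e+04 m/s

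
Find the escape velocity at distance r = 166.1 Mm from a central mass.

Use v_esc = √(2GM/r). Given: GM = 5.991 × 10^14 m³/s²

Convert to SI: r = 166.1 Mm = 1.661e+08 m.
Escape velocity comes from setting total energy to zero: ½v² − GM/r = 0 ⇒ v_esc = √(2GM / r).
v_esc = √(2 · 5.991e+14 / 1.661e+08) m/s ≈ 2686 m/s = 2.686 km/s.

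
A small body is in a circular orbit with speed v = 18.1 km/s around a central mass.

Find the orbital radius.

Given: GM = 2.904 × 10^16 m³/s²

Convert to SI: v = 18.1 km/s = 18100 m/s.
For a circular orbit, v² = GM / r, so r = GM / v².
r = 2.904e+16 / (18100)² m ≈ 8.864e+07 m = 8.864 × 10^7 m.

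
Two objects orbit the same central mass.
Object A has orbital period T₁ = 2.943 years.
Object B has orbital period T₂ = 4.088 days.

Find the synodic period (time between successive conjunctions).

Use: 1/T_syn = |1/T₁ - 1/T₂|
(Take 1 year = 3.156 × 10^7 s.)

Convert to SI: T₁ = 2.943 years = 9.28811e+07 s; T₂ = 4.088 days = 353203 s.
T_syn = |T₁ · T₂ / (T₁ − T₂)|.
T_syn = |9.28811e+07 · 353203 / (9.28811e+07 − 353203)| s ≈ 3.546e+05 s = 4.104 days.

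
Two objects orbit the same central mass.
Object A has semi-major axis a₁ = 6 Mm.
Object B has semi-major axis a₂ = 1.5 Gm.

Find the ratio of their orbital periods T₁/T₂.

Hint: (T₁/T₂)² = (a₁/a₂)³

Convert to SI: a₁ = 6 Mm = 6e+06 m; a₂ = 1.5 Gm = 1.5e+09 m.
From Kepler's third law, (T₁/T₂)² = (a₁/a₂)³, so T₁/T₂ = (a₁/a₂)^(3/2).
a₁/a₂ = 6e+06 / 1.5e+09 = 0.004.
T₁/T₂ = (0.004)^(3/2) ≈ 0.000253.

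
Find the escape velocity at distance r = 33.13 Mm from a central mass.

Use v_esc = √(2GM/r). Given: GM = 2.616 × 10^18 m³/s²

Convert to SI: r = 33.13 Mm = 3.313e+07 m.
Escape velocity comes from setting total energy to zero: ½v² − GM/r = 0 ⇒ v_esc = √(2GM / r).
v_esc = √(2 · 2.616e+18 / 3.313e+07) m/s ≈ 3.974e+05 m/s = 397.4 km/s.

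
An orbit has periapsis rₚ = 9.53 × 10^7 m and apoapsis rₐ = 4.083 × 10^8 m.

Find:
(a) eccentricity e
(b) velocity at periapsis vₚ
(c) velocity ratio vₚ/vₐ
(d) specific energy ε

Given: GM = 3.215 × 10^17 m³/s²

(a) e = (rₐ − rₚ)/(rₐ + rₚ) = (4.083e+08 − 9.53e+07)/(4.083e+08 + 9.53e+07) ≈ 0.6215
(b) With a = (rₚ + rₐ)/2 = 2.518e+08 m, vₚ = √(GM (2/rₚ − 1/a)) = √(3.215e+17 · (2/9.53e+07 − 1/2.518e+08)) m/s ≈ 7.396e+04 m/s
(c) Conservation of angular momentum (rₚvₚ = rₐvₐ) gives vₚ/vₐ = rₐ/rₚ = 4.083e+08/9.53e+07 ≈ 4.284
(d) With a = (rₚ + rₐ)/2 = 2.518e+08 m, ε = −GM/(2a) = −3.215e+17/(2 · 2.518e+08) J/kg ≈ -6.384e+08 J/kg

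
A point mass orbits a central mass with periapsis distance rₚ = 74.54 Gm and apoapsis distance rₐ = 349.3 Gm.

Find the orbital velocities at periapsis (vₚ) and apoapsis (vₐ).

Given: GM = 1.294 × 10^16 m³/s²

Convert to SI: rₚ = 74.54 Gm = 7.454e+10 m; rₐ = 349.3 Gm = 3.493e+11 m.
Use the vis-viva equation v² = GM(2/r − 1/a) with a = (rₚ + rₐ)/2 = (7.454e+10 + 3.493e+11)/2 = 2.1192e+11 m.
vₚ = √(GM · (2/rₚ − 1/a)) = √(1.294e+16 · (2/7.454e+10 − 1/2.1192e+11)) m/s ≈ 534.9 m/s = 534.9 m/s.
vₐ = √(GM · (2/rₐ − 1/a)) = √(1.294e+16 · (2/3.493e+11 − 1/2.1192e+11)) m/s ≈ 114.2 m/s = 114.2 m/s.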